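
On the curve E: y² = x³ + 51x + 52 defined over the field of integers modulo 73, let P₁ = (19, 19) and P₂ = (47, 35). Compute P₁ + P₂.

(55, 23)

(19, 19) + (47, 35). λ = (35 - 19)/(47 - 19) ≡ 16/28 mod 73. 28⁻¹ ≡ 60 (mod 73) since 28·60 = 1680 ≡ 1, so λ ≡ 11.
  x = λ² - 19 - 47 = 121 - 66 ≡ 55; y = λ·(19 - 55) - 19 ≡ 23. → (55, 23)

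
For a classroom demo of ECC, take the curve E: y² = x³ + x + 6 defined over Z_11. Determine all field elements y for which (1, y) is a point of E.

x³ + 1x + 6 = 8 ≡ 8 (mod 11).
8 is a non-residue mod 11; no y exists.

none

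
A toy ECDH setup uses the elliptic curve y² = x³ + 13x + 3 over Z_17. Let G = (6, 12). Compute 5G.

(6, 5)

Double-and-add on 5 = (101)₂. Start with G = (6, 12) for the leading 1-bit.
double: tangent at (6, 12): λ = (3·6² + 13)/(2·12) ≡ 2/7. 7⁻¹ ≡ 5 (mod 17), so λ ≡ 2·5 ≡ 10.
  x = λ² - 6 - 6 = 100 - 12 ≡ 3; y = λ·(6 - 3) - 12 ≡ 1. → (3, 1)
double: tangent at (3, 1): λ = (3·3² + 13)/(2·1) ≡ 6/2. 2⁻¹ ≡ 9 (mod 17) since 2·9 = 18 ≡ 1, so λ ≡ 6·9 ≡ 3.
  x = λ² - 3 - 3 = 9 - 6 ≡ 3; y = λ·(3 - 3) - 1 ≡ 16. → (3, 16)
add G: (3, 16) + (6, 12). λ = (12 - 16)/(6 - 3) ≡ 13/3 mod 17. 3⁻¹ ≡ 6 (mod 17) since 3·6 = 18 ≡ 1, so λ ≡ 10.
  x = λ² - 3 - 6 = 100 - 9 ≡ 6; y = λ·(3 - 6) - 16 ≡ 5. → (6, 5)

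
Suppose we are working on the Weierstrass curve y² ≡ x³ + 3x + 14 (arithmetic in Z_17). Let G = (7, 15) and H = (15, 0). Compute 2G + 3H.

(7, 2)

First 2G:
Repeated addition: build up to 2G.
2G: tangent at (7, 15): λ = (3·7² + 3)/(2·15) ≡ 14/13. 13⁻¹ ≡ 4 (mod 17) since 13·4 = 52 ≡ 1, so λ ≡ 14·4 ≡ 5.
  x = λ² - 7 - 7 = 25 - 14 ≡ 11; y = λ·(7 - 11) - 15 ≡ 16. → (11, 16)
2G = (11, 16).
Next 3H:
Repeated addition: build up to 3H.
2H: (15, 0) + (15, 0): same x and y₁ ≡ -y₂, so the sum is O.
3H: O + (15, 0) = (15, 0) (identity).
3H = (15, 0).
Finally 2G + 3H:
(11, 16) + (15, 0). λ = (0 - 16)/(15 - 11) ≡ 1/4 mod 17. 4⁻¹ ≡ 13 (mod 17), so λ ≡ 13.
  x = λ² - 11 - 15 = 169 - 26 ≡ 7; y = λ·(11 - 7) - 16 ≡ 2. → (7, 2)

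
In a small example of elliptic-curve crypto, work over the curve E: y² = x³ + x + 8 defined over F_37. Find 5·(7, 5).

O

Write P = (7, 5).
Double-and-add on 5 = (101)₂. Start with P = (7, 5) for the leading 1-bit.
double: tangent at (7, 5): λ = (3·7² + 1)/(2·5) ≡ 0/10. 10⁻¹ ≡ 26 (mod 37) since 10·26 = 260 ≡ 1, so λ ≡ 0·26 ≡ 0.
  x = λ² - 7 - 7 = 0 - 14 ≡ 23; y = λ·(7 - 23) - 5 ≡ 32. → (23, 32)
double: tangent at (23, 32): λ = (3·23² + 1)/(2·32) ≡ 34/27. 27⁻¹ ≡ 11 (mod 37), so λ ≡ 34·11 ≡ 4.
  x = λ² - 23 - 23 = 16 - 46 ≡ 7; y = λ·(23 - 7) - 32 ≡ 32. → (7, 32)
add P: (7, 32) + (7, 5): same x and y₁ ≡ -y₂, so the sum is the point at infinity.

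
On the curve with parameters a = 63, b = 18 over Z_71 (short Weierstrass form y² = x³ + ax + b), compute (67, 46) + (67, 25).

O

The two points share x = 67 and their y-coordinates satisfy 46 + 25 ≡ 0 (mod 71), so they are inverses. Their sum is 𝒪.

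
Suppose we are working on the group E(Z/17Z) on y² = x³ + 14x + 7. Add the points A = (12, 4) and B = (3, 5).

(6, 1)

(12, 4) + (3, 5). λ = (5 - 4)/(3 - 12) ≡ 1/8 mod 17. 8⁻¹ ≡ 15 (mod 17) since 8·15 = 120 ≡ 1, so λ ≡ 15.
  x = λ² - 12 - 3 = 225 - 15 ≡ 6; y = λ·(12 - 6) - 4 ≡ 1. → (6, 1)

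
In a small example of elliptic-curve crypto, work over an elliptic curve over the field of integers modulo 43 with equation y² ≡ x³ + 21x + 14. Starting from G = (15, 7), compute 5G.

Double-and-add on 5 = (101)₂. Start with G = (15, 7) for the leading 1-bit.
double: tangent at (15, 7): λ = (3·15² + 21)/(2·7) ≡ 8/14. 14⁻¹ ≡ 40 (mod 43), so λ ≡ 8·40 ≡ 19.
  x = λ² - 15 - 15 = 361 - 30 ≡ 30; y = λ·(15 - 30) - 7 ≡ 9. → (30, 9)
double: tangent at (30, 9): λ = (3·30² + 21)/(2·9) ≡ 12/18. 18⁻¹ ≡ 12 (mod 43), so λ ≡ 12·12 ≡ 15.
  x = λ² - 30 - 30 = 225 - 60 ≡ 36; y = λ·(30 - 36) - 9 ≡ 30. → (36, 30)
add G: (36, 30) + (15, 7). λ = (7 - 30)/(15 - 36) ≡ 20/22 mod 43. 22⁻¹ ≡ 2 (mod 43) since 22·2 = 44 ≡ 1, so λ ≡ 40.
  x = λ² - 36 - 15 = 1600 - 51 ≡ 1; y = λ·(36 - 1) - 30 ≡ 37. → (1, 37)

(1, 37)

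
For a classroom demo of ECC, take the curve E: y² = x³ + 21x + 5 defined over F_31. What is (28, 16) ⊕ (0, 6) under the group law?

(21, 2)

(28, 16) + (0, 6). λ = (6 - 16)/(0 - 28) ≡ 21/3 mod 31. 3⁻¹ ≡ 21 (mod 31) since 3·21 = 63 ≡ 1, so λ ≡ 7.
  x = λ² - 28 - 0 = 49 - 28 ≡ 21; y = λ·(28 - 21) - 16 ≡ 2. → (21, 2)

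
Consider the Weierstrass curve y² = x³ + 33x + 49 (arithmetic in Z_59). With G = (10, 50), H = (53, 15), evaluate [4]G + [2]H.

(26, 55)

First 4G:
Double-and-add on 4 = (100)₂. Start with G = (10, 50) for the leading 1-bit.
double: tangent at (10, 50): λ = (3·10² + 33)/(2·50) ≡ 38/41. 41⁻¹ ≡ 36 (mod 59), so λ ≡ 38·36 ≡ 11.
  x = λ² - 10 - 10 = 121 - 20 ≡ 42; y = λ·(10 - 42) - 50 ≡ 11. → (42, 11)
double: tangent at (42, 11): λ = (3·42² + 33)/(2·11) ≡ 15/22. 22⁻¹ ≡ 51 (mod 59), so λ ≡ 15·51 ≡ 57.
  x = λ² - 42 - 42 = 3249 - 84 ≡ 38; y = λ·(42 - 38) - 11 ≡ 40. → (38, 40)
4G = (38, 40).
Next 2H:
Repeated addition: build up to 2H.
2H: tangent at (53, 15): λ = (3·53² + 33)/(2·15) ≡ 23/30. 30⁻¹ ≡ 2 (mod 59) since 30·2 = 60 ≡ 1, so λ ≡ 23·2 ≡ 46.
  x = λ² - 53 - 53 = 2116 - 106 ≡ 4; y = λ·(53 - 4) - 15 ≡ 56. → (4, 56)
2H = (4, 56).
Finally 4G + 2H:
(38, 40) + (4, 56). λ = (56 - 40)/(4 - 38) ≡ 16/25 mod 59. 25⁻¹ ≡ 26 (mod 59) since 25·26 = 650 ≡ 1, so λ ≡ 3.
  x = λ² - 38 - 4 = 9 - 42 ≡ 26; y = λ·(38 - 26) - 40 ≡ 55. → (26, 55)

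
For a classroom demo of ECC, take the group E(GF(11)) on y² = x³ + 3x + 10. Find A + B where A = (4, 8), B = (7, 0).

(1, 6)

(4, 8) + (7, 0). λ = (0 - 8)/(7 - 4) ≡ 3/3 mod 11. 3⁻¹ ≡ 4 (mod 11), so λ ≡ 1.
  x = λ² - 4 - 7 = 1 - 11 ≡ 1; y = λ·(4 - 1) - 8 ≡ 6. → (1, 6)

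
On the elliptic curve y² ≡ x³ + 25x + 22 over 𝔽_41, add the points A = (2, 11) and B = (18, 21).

(31, 17)

(2, 11) + (18, 21). λ = (21 - 11)/(18 - 2) ≡ 10/16 mod 41. 16⁻¹ ≡ 18 (mod 41), so λ ≡ 16.
  x = λ² - 2 - 18 = 256 - 20 ≡ 31; y = λ·(2 - 31) - 11 ≡ 17. → (31, 17)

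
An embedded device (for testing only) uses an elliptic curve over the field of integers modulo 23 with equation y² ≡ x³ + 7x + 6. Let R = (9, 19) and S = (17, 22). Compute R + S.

(9, 19) + (17, 22). λ = (22 - 19)/(17 - 9) ≡ 3/8 mod 23. 8⁻¹ ≡ 3 (mod 23) since 8·3 = 24 ≡ 1, so λ ≡ 9.
  x = λ² - 9 - 17 = 81 - 26 ≡ 9; y = λ·(9 - 9) - 19 ≡ 4. → (9, 4)

(9, 4)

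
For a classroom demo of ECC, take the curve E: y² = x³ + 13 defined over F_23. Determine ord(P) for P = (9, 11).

12

2P: tangent at (9, 11): λ = (3·9² + 0)/(2·11) ≡ 13/22. 22⁻¹ ≡ 22 (mod 23) since 22·22 = 484 ≡ 1, so λ ≡ 13·22 ≡ 10.
  x = λ² - 9 - 9 = 100 - 18 ≡ 13; y = λ·(9 - 13) - 11 ≡ 18. → (13, 18)
3P: (13, 18) + (9, 11). λ = (11 - 18)/(9 - 13) ≡ 16/19 mod 23. 19⁻¹ ≡ 17 (mod 23), so λ ≡ 19.
  x = λ² - 13 - 9 = 361 - 22 ≡ 17; y = λ·(13 - 17) - 18 ≡ 21. → (17, 21)
4P: (17, 21) + (9, 11). λ = (11 - 21)/(9 - 17) ≡ 13/15 mod 23. 15⁻¹ ≡ 20 (mod 23), so λ ≡ 7.
  x = λ² - 17 - 9 = 49 - 26 ≡ 0; y = λ·(17 - 0) - 21 ≡ 6. → (0, 6)
5P: (0, 6) + (9, 11). λ = (11 - 6)/(9 - 0) ≡ 5/9 mod 23. 9⁻¹ ≡ 18 (mod 23) since 9·18 = 162 ≡ 1, so λ ≡ 21.
  x = λ² - 0 - 9 = 441 - 9 ≡ 18; y = λ·(0 - 18) - 6 ≡ 7. → (18, 7)
6P: (18, 7) + (9, 11). λ = (11 - 7)/(9 - 18) ≡ 4/14 mod 23. 14⁻¹ ≡ 5 (mod 23) since 14·5 = 70 ≡ 1, so λ ≡ 20.
  x = λ² - 18 - 9 = 400 - 27 ≡ 5; y = λ·(18 - 5) - 7 ≡ 0. → (5, 0)
7P: (5, 0) + (9, 11). λ = (11 - 0)/(9 - 5) ≡ 11/4 mod 23. 4⁻¹ ≡ 6 (mod 23), so λ ≡ 20.
  x = λ² - 5 - 9 = 400 - 14 ≡ 18; y = λ·(5 - 18) - 0 ≡ 16. → (18, 16)
8P: (18, 16) + (9, 11). λ = (11 - 16)/(9 - 18) ≡ 18/14 mod 23. 14⁻¹ ≡ 5 (mod 23), so λ ≡ 21.
  x = λ² - 18 - 9 = 441 - 27 ≡ 0; y = λ·(18 - 0) - 16 ≡ 17. → (0, 17)
9P: (0, 17) + (9, 11). λ = (11 - 17)/(9 - 0) ≡ 17/9 mod 23. 9⁻¹ ≡ 18 (mod 23), so λ ≡ 7.
  x = λ² - 0 - 9 = 49 - 9 ≡ 17; y = λ·(0 - 17) - 17 ≡ 2. → (17, 2)
10P: (17, 2) + (9, 11). λ = (11 - 2)/(9 - 17) ≡ 9/15 mod 23. 15⁻¹ ≡ 20 (mod 23), so λ ≡ 19.
  x = λ² - 17 - 9 = 361 - 26 ≡ 13; y = λ·(17 - 13) - 2 ≡ 5. → (13, 5)
11P: (13, 5) + (9, 11). λ = (11 - 5)/(9 - 13) ≡ 6/19 mod 23. 19⁻¹ ≡ 17 (mod 23), so λ ≡ 10.
  x = λ² - 13 - 9 = 100 - 22 ≡ 9; y = λ·(13 - 9) - 5 ≡ 12. → (9, 12)
12P: (9, 12) + (9, 11): same x and y₁ ≡ -y₂, so the sum is 𝒪.
12P = 𝒪, so the order is 12.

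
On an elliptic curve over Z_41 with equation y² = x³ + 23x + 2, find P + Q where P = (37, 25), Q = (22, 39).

(37, 25) + (22, 39). λ = (39 - 25)/(22 - 37) ≡ 14/26 mod 41. 26⁻¹ ≡ 30 (mod 41), so λ ≡ 10.
  x = λ² - 37 - 22 = 100 - 59 ≡ 0; y = λ·(37 - 0) - 25 ≡ 17. → (0, 17)

(0, 17)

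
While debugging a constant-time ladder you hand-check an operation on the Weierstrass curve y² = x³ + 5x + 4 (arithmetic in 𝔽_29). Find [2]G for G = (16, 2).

(25, 6)

tangent at (16, 2): λ = (3·16² + 5)/(2·2) ≡ 19/4. 4⁻¹ ≡ 22 (mod 29), so λ ≡ 19·22 ≡ 12.
  x = λ² - 16 - 16 = 144 - 32 ≡ 25; y = λ·(16 - 25) - 2 ≡ 6. → (25, 6)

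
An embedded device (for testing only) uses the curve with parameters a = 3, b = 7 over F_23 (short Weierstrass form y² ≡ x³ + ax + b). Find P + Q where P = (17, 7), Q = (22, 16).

(17, 7) + (22, 16). λ = (16 - 7)/(22 - 17) ≡ 9/5 mod 23. 5⁻¹ ≡ 14 (mod 23) since 5·14 = 70 ≡ 1, so λ ≡ 11.
  x = λ² - 17 - 22 = 121 - 39 ≡ 13; y = λ·(17 - 13) - 7 ≡ 14. → (13, 14)

(13, 14)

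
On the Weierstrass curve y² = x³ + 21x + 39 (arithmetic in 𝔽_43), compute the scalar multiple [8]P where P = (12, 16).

Repeated addition: build up to 8P.
2P: tangent at (12, 16): λ = (3·12² + 21)/(2·16) ≡ 23/32. 32⁻¹ ≡ 39 (mod 43) since 32·39 = 1248 ≡ 1, so λ ≡ 23·39 ≡ 37.
  x = λ² - 12 - 12 = 1369 - 24 ≡ 12; y = λ·(12 - 12) - 16 ≡ 27. → (12, 27)
3P: (12, 27) + (12, 16): same x and y₁ ≡ -y₂, so the sum is the point at infinity.
4P: the point at infinity + (12, 16) = (12, 16) (identity).
5P: tangent at (12, 16): λ = (3·12² + 21)/(2·16) ≡ 23/32. 32⁻¹ ≡ 39 (mod 43) since 32·39 = 1248 ≡ 1, so λ ≡ 23·39 ≡ 37.
  x = λ² - 12 - 12 = 1369 - 24 ≡ 12; y = λ·(12 - 12) - 16 ≡ 27. → (12, 27)
6P: (12, 27) + (12, 16): same x and y₁ ≡ -y₂, so the sum is the point at infinity.
7P: the point at infinity + (12, 16) = (12, 16) (identity).
8P: tangent at (12, 16): λ = (3·12² + 21)/(2·16) ≡ 23/32. 32⁻¹ ≡ 39 (mod 43) since 32·39 = 1248 ≡ 1, so λ ≡ 23·39 ≡ 37.
  x = λ² - 12 - 12 = 1369 - 24 ≡ 12; y = λ·(12 - 12) - 16 ≡ 27. → (12, 27)

(12, 27)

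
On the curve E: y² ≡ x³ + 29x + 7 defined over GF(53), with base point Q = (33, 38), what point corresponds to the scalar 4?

(31, 13)

Double-and-add on 4 = (100)₂. Start with Q = (33, 38) for the leading 1-bit.
double: tangent at (33, 38): λ = (3·33² + 29)/(2·38) ≡ 10/23. 23⁻¹ ≡ 30 (mod 53) since 23·30 = 690 ≡ 1, so λ ≡ 10·30 ≡ 35.
  x = λ² - 33 - 33 = 1225 - 66 ≡ 46; y = λ·(33 - 46) - 38 ≡ 37. → (46, 37)
double: tangent at (46, 37): λ = (3·46² + 29)/(2·37) ≡ 17/21. 21⁻¹ ≡ 48 (mod 53), so λ ≡ 17·48 ≡ 21.
  x = λ² - 46 - 46 = 441 - 92 ≡ 31; y = λ·(46 - 31) - 37 ≡ 13. → (31, 13)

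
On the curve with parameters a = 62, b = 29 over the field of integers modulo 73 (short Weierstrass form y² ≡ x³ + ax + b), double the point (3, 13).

tangent at (3, 13): λ = (3·3² + 62)/(2·13) ≡ 16/26. 26⁻¹ ≡ 59 (mod 73) since 26·59 = 1534 ≡ 1, so λ ≡ 16·59 ≡ 68.
  x = λ² - 3 - 3 = 4624 - 6 ≡ 19; y = λ·(3 - 19) - 13 ≡ 67. → (19, 67)

(19, 67)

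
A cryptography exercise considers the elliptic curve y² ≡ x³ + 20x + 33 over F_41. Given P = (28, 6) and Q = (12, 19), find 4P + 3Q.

(28, 6)

First 4P:
Repeated addition: build up to 4P.
2P: tangent at (28, 6): λ = (3·28² + 20)/(2·6) ≡ 35/12. 12⁻¹ ≡ 24 (mod 41), so λ ≡ 35·24 ≡ 20.
  x = λ² - 28 - 28 = 400 - 56 ≡ 16; y = λ·(28 - 16) - 6 ≡ 29. → (16, 29)
3P: (16, 29) + (28, 6). λ = (6 - 29)/(28 - 16) ≡ 18/12 mod 41. 12⁻¹ ≡ 24 (mod 41), so λ ≡ 22.
  x = λ² - 16 - 28 = 484 - 44 ≡ 30; y = λ·(16 - 30) - 29 ≡ 32. → (30, 32)
4P: (30, 32) + (28, 6). λ = (6 - 32)/(28 - 30) ≡ 15/39 mod 41. 39⁻¹ ≡ 20 (mod 41) since 39·20 = 780 ≡ 1, so λ ≡ 13.
  x = λ² - 30 - 28 = 169 - 58 ≡ 29; y = λ·(30 - 29) - 32 ≡ 22. → (29, 22)
4P = (29, 22).
Next 3Q:
Repeated addition: build up to 3Q.
2Q: tangent at (12, 19): λ = (3·12² + 20)/(2·19) ≡ 1/38. 38⁻¹ ≡ 27 (mod 41), so λ ≡ 1·27 ≡ 27.
  x = λ² - 12 - 12 = 729 - 24 ≡ 8; y = λ·(12 - 8) - 19 ≡ 7. → (8, 7)
3Q: (8, 7) + (12, 19). λ = (19 - 7)/(12 - 8) ≡ 12/4 mod 41. 4⁻¹ ≡ 31 (mod 41) since 4·31 = 124 ≡ 1, so λ ≡ 3.
  x = λ² - 8 - 12 = 9 - 20 ≡ 30; y = λ·(8 - 30) - 7 ≡ 9. → (30, 9)
3Q = (30, 9).
Finally 4P + 3Q:
(29, 22) + (30, 9). λ = (9 - 22)/(30 - 29) ≡ 28/1 mod 41. 1⁻¹ ≡ 1 (mod 41) since 1·1 = 1 ≡ 1, so λ ≡ 28.
  x = λ² - 29 - 30 = 784 - 59 ≡ 28; y = λ·(29 - 28) - 22 ≡ 6. → (28, 6)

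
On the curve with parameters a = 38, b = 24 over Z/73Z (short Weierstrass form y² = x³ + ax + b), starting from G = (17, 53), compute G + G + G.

(45, 52)

Repeated addition: build up to 3G.
2G: tangent at (17, 53): λ = (3·17² + 38)/(2·53) ≡ 29/33. 33⁻¹ ≡ 31 (mod 73), so λ ≡ 29·31 ≡ 23.
  x = λ² - 17 - 17 = 529 - 34 ≡ 57; y = λ·(17 - 57) - 53 ≡ 49. → (57, 49)
3G: (57, 49) + (17, 53). λ = (53 - 49)/(17 - 57) ≡ 4/33 mod 73. 33⁻¹ ≡ 31 (mod 73), so λ ≡ 51.
  x = λ² - 57 - 17 = 2601 - 74 ≡ 45; y = λ·(57 - 45) - 49 ≡ 52. → (45, 52)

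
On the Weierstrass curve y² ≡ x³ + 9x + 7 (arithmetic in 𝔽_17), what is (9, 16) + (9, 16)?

(14, 2)

tangent at (9, 16): λ = (3·9² + 9)/(2·16) ≡ 14/15. 15⁻¹ ≡ 8 (mod 17) since 15·8 = 120 ≡ 1, so λ ≡ 14·8 ≡ 10.
  x = λ² - 9 - 9 = 100 - 18 ≡ 14; y = λ·(9 - 14) - 16 ≡ 2. → (14, 2)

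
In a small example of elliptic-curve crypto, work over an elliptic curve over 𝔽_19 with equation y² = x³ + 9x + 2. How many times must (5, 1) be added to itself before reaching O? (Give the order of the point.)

5

2P: tangent at (5, 1): λ = (3·5² + 9)/(2·1) ≡ 8/2. 2⁻¹ ≡ 10 (mod 19), so λ ≡ 8·10 ≡ 4.
  x = λ² - 5 - 5 = 16 - 10 ≡ 6; y = λ·(5 - 6) - 1 ≡ 14. → (6, 14)
3P: (6, 14) + (5, 1). λ = (1 - 14)/(5 - 6) ≡ 6/18 mod 19. 18⁻¹ ≡ 18 (mod 19), so λ ≡ 13.
  x = λ² - 6 - 5 = 169 - 11 ≡ 6; y = λ·(6 - 6) - 14 ≡ 5. → (6, 5)
4P: (6, 5) + (5, 1). λ = (1 - 5)/(5 - 6) ≡ 15/18 mod 19. 18⁻¹ ≡ 18 (mod 19), so λ ≡ 4.
  x = λ² - 6 - 5 = 16 - 11 ≡ 5; y = λ·(6 - 5) - 5 ≡ 18. → (5, 18)
5P: (5, 18) + (5, 1): same x and y₁ ≡ -y₂, so the sum is O.
5P = O, so the order is 5.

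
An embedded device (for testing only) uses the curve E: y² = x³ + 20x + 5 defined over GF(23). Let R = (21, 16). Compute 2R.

(5, 0)

tangent at (21, 16): λ = (3·21² + 20)/(2·16) ≡ 9/9. 9⁻¹ ≡ 18 (mod 23), so λ ≡ 9·18 ≡ 1.
  x = λ² - 21 - 21 = 1 - 42 ≡ 5; y = λ·(21 - 5) - 16 ≡ 0. → (5, 0)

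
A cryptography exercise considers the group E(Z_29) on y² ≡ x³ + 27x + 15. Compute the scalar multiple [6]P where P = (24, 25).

Repeated addition: build up to 6P.
2P: tangent at (24, 25): λ = (3·24² + 27)/(2·25) ≡ 15/21. 21⁻¹ ≡ 18 (mod 29) since 21·18 = 378 ≡ 1, so λ ≡ 15·18 ≡ 9.
  x = λ² - 24 - 24 = 81 - 48 ≡ 4; y = λ·(24 - 4) - 25 ≡ 10. → (4, 10)
3P: (4, 10) + (24, 25). λ = (25 - 10)/(24 - 4) ≡ 15/20 mod 29. 20⁻¹ ≡ 16 (mod 29), so λ ≡ 8.
  x = λ² - 4 - 24 = 64 - 28 ≡ 7; y = λ·(4 - 7) - 10 ≡ 24. → (7, 24)
4P: (7, 24) + (24, 25). λ = (25 - 24)/(24 - 7) ≡ 1/17 mod 29. 17⁻¹ ≡ 12 (mod 29) since 17·12 = 204 ≡ 1, so λ ≡ 12.
  x = λ² - 7 - 24 = 144 - 31 ≡ 26; y = λ·(7 - 26) - 24 ≡ 9. → (26, 9)
5P: (26, 9) + (24, 25). λ = (25 - 9)/(24 - 26) ≡ 16/27 mod 29. 27⁻¹ ≡ 14 (mod 29), so λ ≡ 21.
  x = λ² - 26 - 24 = 441 - 50 ≡ 14; y = λ·(26 - 14) - 9 ≡ 11. → (14, 11)
6P: (14, 11) + (24, 25). λ = (25 - 11)/(24 - 14) ≡ 14/10 mod 29. 10⁻¹ ≡ 3 (mod 29), so λ ≡ 13.
  x = λ² - 14 - 24 = 169 - 38 ≡ 15; y = λ·(14 - 15) - 11 ≡ 5. → (15, 5)

(15, 5)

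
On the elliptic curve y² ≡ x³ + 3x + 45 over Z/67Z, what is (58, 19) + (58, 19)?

tangent at (58, 19): λ = (3·58² + 3)/(2·19) ≡ 45/38. 38⁻¹ ≡ 30 (mod 67), so λ ≡ 45·30 ≡ 10.
  x = λ² - 58 - 58 = 100 - 116 ≡ 51; y = λ·(58 - 51) - 19 ≡ 51. → (51, 51)

(51, 51)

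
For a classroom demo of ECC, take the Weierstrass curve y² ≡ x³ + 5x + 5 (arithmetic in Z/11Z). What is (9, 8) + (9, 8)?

(5, 10)

tangent at (9, 8): λ = (3·9² + 5)/(2·8) ≡ 6/5. 5⁻¹ ≡ 9 (mod 11) since 5·9 = 45 ≡ 1, so λ ≡ 6·9 ≡ 10.
  x = λ² - 9 - 9 = 100 - 18 ≡ 5; y = λ·(9 - 5) - 8 ≡ 10. → (5, 10)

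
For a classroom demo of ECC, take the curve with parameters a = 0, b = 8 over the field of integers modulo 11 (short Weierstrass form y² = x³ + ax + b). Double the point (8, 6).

(9, 0)

tangent at (8, 6): λ = (3·8² + 0)/(2·6) ≡ 5/1. 1⁻¹ ≡ 1 (mod 11), so λ ≡ 5·1 ≡ 5.
  x = λ² - 8 - 8 = 25 - 16 ≡ 9; y = λ·(8 - 9) - 6 ≡ 0. → (9, 0)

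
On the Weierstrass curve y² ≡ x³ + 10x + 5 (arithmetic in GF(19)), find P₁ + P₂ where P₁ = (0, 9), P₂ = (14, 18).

(0, 9) + (14, 18). λ = (18 - 9)/(14 - 0) ≡ 9/14 mod 19. 14⁻¹ ≡ 15 (mod 19), so λ ≡ 2.
  x = λ² - 0 - 14 = 4 - 14 ≡ 9; y = λ·(0 - 9) - 9 ≡ 11. → (9, 11)

(9, 11)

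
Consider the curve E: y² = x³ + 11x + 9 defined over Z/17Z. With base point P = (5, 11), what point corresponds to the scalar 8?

(5, 6)

Repeated addition: build up to 8P.
2P: tangent at (5, 11): λ = (3·5² + 11)/(2·11) ≡ 1/5. 5⁻¹ ≡ 7 (mod 17), so λ ≡ 1·7 ≡ 7.
  x = λ² - 5 - 5 = 49 - 10 ≡ 5; y = λ·(5 - 5) - 11 ≡ 6. → (5, 6)
3P: (5, 6) + (5, 11): same x and y₁ ≡ -y₂, so the sum is O.
4P: O + (5, 11) = (5, 11) (identity).
5P: tangent at (5, 11): λ = (3·5² + 11)/(2·11) ≡ 1/5. 5⁻¹ ≡ 7 (mod 17) since 5·7 = 35 ≡ 1, so λ ≡ 1·7 ≡ 7.
  x = λ² - 5 - 5 = 49 - 10 ≡ 5; y = λ·(5 - 5) - 11 ≡ 6. → (5, 6)
6P: (5, 6) + (5, 11): same x and y₁ ≡ -y₂, so the sum is O.
7P: O + (5, 11) = (5, 11) (identity).
8P: tangent at (5, 11): λ = (3·5² + 11)/(2·11) ≡ 1/5. 5⁻¹ ≡ 7 (mod 17) since 5·7 = 35 ≡ 1, so λ ≡ 1·7 ≡ 7.
  x = λ² - 5 - 5 = 49 - 10 ≡ 5; y = λ·(5 - 5) - 11 ≡ 6. → (5, 6)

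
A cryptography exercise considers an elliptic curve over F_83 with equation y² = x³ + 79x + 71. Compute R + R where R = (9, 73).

tangent at (9, 73): λ = (3·9² + 79)/(2·73) ≡ 73/63. 63⁻¹ ≡ 29 (mod 83) since 63·29 = 1827 ≡ 1, so λ ≡ 73·29 ≡ 42.
  x = λ² - 9 - 9 = 1764 - 18 ≡ 3; y = λ·(9 - 3) - 73 ≡ 13. → (3, 13)

(3, 13)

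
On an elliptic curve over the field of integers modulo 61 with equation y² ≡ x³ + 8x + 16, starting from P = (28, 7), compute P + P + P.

Repeated addition: build up to 3P.
2P: tangent at (28, 7): λ = (3·28² + 8)/(2·7) ≡ 42/14. 14⁻¹ ≡ 48 (mod 61) since 14·48 = 672 ≡ 1, so λ ≡ 42·48 ≡ 3.
  x = λ² - 28 - 28 = 9 - 56 ≡ 14; y = λ·(28 - 14) - 7 ≡ 35. → (14, 35)
3P: (14, 35) + (28, 7). λ = (7 - 35)/(28 - 14) ≡ 33/14 mod 61. 14⁻¹ ≡ 48 (mod 61), so λ ≡ 59.
  x = λ² - 14 - 28 = 3481 - 42 ≡ 23; y = λ·(14 - 23) - 35 ≡ 44. → (23, 44)

(23, 44)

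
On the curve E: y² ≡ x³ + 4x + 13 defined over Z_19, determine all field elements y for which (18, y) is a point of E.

none

x³ + 4x + 13 = 5917 ≡ 8 (mod 19).
8 is a non-residue mod 19; no y exists.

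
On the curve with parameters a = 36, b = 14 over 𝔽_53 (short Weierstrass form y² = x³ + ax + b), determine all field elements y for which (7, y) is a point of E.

x³ + 36x + 14 = 609 ≡ 26 (mod 53).
26 is a non-residue mod 53; no y exists.

none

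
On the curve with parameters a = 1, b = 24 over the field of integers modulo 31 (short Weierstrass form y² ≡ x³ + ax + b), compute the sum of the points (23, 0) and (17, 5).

(27, 24)

(23, 0) + (17, 5). λ = (5 - 0)/(17 - 23) ≡ 5/25 mod 31. 25⁻¹ ≡ 5 (mod 31) since 25·5 = 125 ≡ 1, so λ ≡ 25.
  x = λ² - 23 - 17 = 625 - 40 ≡ 27; y = λ·(23 - 27) - 0 ≡ 24. → (27, 24)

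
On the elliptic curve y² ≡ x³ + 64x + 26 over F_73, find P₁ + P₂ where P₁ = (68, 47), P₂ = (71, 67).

(68, 47) + (71, 67). λ = (67 - 47)/(71 - 68) ≡ 20/3 mod 73. 3⁻¹ ≡ 49 (mod 73), so λ ≡ 31.
  x = λ² - 68 - 71 = 961 - 139 ≡ 19; y = λ·(68 - 19) - 47 ≡ 12. → (19, 12)

(19, 12)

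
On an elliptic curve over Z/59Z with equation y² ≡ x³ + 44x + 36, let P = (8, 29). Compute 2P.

tangent at (8, 29): λ = (3·8² + 44)/(2·29) ≡ 0/58. 58⁻¹ ≡ 58 (mod 59) since 58·58 = 3364 ≡ 1, so λ ≡ 0·58 ≡ 0.
  x = λ² - 8 - 8 = 0 - 16 ≡ 43; y = λ·(8 - 43) - 29 ≡ 30. → (43, 30)

(43, 30)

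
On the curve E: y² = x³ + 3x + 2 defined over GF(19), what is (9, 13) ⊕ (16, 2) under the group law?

(9, 13) + (16, 2). λ = (2 - 13)/(16 - 9) ≡ 8/7 mod 19. 7⁻¹ ≡ 11 (mod 19) since 7·11 = 77 ≡ 1, so λ ≡ 12.
  x = λ² - 9 - 16 = 144 - 25 ≡ 5; y = λ·(9 - 5) - 13 ≡ 16. → (5, 16)

(5, 16)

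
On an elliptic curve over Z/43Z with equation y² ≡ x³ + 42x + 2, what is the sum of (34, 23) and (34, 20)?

O

The two points share x = 34 and their y-coordinates satisfy 23 + 20 ≡ 0 (mod 43), so they are inverses. Their sum is O.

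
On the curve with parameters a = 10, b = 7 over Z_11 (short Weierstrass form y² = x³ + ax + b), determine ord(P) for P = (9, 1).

2P: tangent at (9, 1): λ = (3·9² + 10)/(2·1) ≡ 0/2. 2⁻¹ ≡ 6 (mod 11) since 2·6 = 12 ≡ 1, so λ ≡ 0·6 ≡ 0.
  x = λ² - 9 - 9 = 0 - 18 ≡ 4; y = λ·(9 - 4) - 1 ≡ 10. → (4, 10)
3P: (4, 10) + (9, 1). λ = (1 - 10)/(9 - 4) ≡ 2/5 mod 11. 5⁻¹ ≡ 9 (mod 11), so λ ≡ 7.
  x = λ² - 4 - 9 = 49 - 13 ≡ 3; y = λ·(4 - 3) - 10 ≡ 8. → (3, 8)
4P: (3, 8) + (9, 1). λ = (1 - 8)/(9 - 3) ≡ 4/6 mod 11. 6⁻¹ ≡ 2 (mod 11), so λ ≡ 8.
  x = λ² - 3 - 9 = 64 - 12 ≡ 8; y = λ·(3 - 8) - 8 ≡ 7. → (8, 7)
5P: (8, 7) + (9, 1). λ = (1 - 7)/(9 - 8) ≡ 5/1 mod 11. 1⁻¹ ≡ 1 (mod 11), so λ ≡ 5.
  x = λ² - 8 - 9 = 25 - 17 ≡ 8; y = λ·(8 - 8) - 7 ≡ 4. → (8, 4)
6P: (8, 4) + (9, 1). λ = (1 - 4)/(9 - 8) ≡ 8/1 mod 11. 1⁻¹ ≡ 1 (mod 11), so λ ≡ 8.
  x = λ² - 8 - 9 = 64 - 17 ≡ 3; y = λ·(8 - 3) - 4 ≡ 3. → (3, 3)
7P: (3, 3) + (9, 1). λ = (1 - 3)/(9 - 3) ≡ 9/6 mod 11. 6⁻¹ ≡ 2 (mod 11) since 6·2 = 12 ≡ 1, so λ ≡ 7.
  x = λ² - 3 - 9 = 49 - 12 ≡ 4; y = λ·(3 - 4) - 3 ≡ 1. → (4, 1)
8P: (4, 1) + (9, 1). λ = (1 - 1)/(9 - 4) ≡ 0/5 mod 11. 5⁻¹ ≡ 9 (mod 11), so λ ≡ 0.
  x = λ² - 4 - 9 = 0 - 13 ≡ 9; y = λ·(4 - 9) - 1 ≡ 10. → (9, 10)
9P: (9, 10) + (9, 1): same x and y₁ ≡ -y₂, so the sum is O.
9P = O, so the order is 9.

9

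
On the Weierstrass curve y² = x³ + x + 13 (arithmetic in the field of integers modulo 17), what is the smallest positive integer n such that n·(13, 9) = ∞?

7

2P: tangent at (13, 9): λ = (3·13² + 1)/(2·9) ≡ 15/1. 1⁻¹ ≡ 1 (mod 17) since 1·1 = 1 ≡ 1, so λ ≡ 15·1 ≡ 15.
  x = λ² - 13 - 13 = 225 - 26 ≡ 12; y = λ·(13 - 12) - 9 ≡ 6. → (12, 6)
3P: (12, 6) + (13, 9). λ = (9 - 6)/(13 - 12) ≡ 3/1 mod 17. 1⁻¹ ≡ 1 (mod 17), so λ ≡ 3.
  x = λ² - 12 - 13 = 9 - 25 ≡ 1; y = λ·(12 - 1) - 6 ≡ 10. → (1, 10)
4P: (1, 10) + (13, 9). λ = (9 - 10)/(13 - 1) ≡ 16/12 mod 17. 12⁻¹ ≡ 10 (mod 17), so λ ≡ 7.
  x = λ² - 1 - 13 = 49 - 14 ≡ 1; y = λ·(1 - 1) - 10 ≡ 7. → (1, 7)
5P: (1, 7) + (13, 9). λ = (9 - 7)/(13 - 1) ≡ 2/12 mod 17. 12⁻¹ ≡ 10 (mod 17), so λ ≡ 3.
  x = λ² - 1 - 13 = 9 - 14 ≡ 12; y = λ·(1 - 12) - 7 ≡ 11. → (12, 11)
6P: (12, 11) + (13, 9). λ = (9 - 11)/(13 - 12) ≡ 15/1 mod 17. 1⁻¹ ≡ 1 (mod 17) since 1·1 = 1 ≡ 1, so λ ≡ 15.
  x = λ² - 12 - 13 = 225 - 25 ≡ 13; y = λ·(12 - 13) - 11 ≡ 8. → (13, 8)
7P: (13, 8) + (13, 9): same x and y₁ ≡ -y₂, so the sum is ∞.
7P = ∞, so the order is 7.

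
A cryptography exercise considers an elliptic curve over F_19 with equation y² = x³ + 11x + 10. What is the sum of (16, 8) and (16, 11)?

The two points share x = 16 and their y-coordinates satisfy 8 + 11 ≡ 0 (mod 19), so they are inverses. Their sum is 𝒪.

O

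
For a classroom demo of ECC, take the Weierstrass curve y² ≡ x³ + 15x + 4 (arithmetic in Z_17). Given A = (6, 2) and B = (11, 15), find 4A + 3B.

First 4A:
Repeated addition: build up to 4A.
2A: tangent at (6, 2): λ = (3·6² + 15)/(2·2) ≡ 4/4. 4⁻¹ ≡ 13 (mod 17), so λ ≡ 4·13 ≡ 1.
  x = λ² - 6 - 6 = 1 - 12 ≡ 6; y = λ·(6 - 6) - 2 ≡ 15. → (6, 15)
3A: (6, 15) + (6, 2): same x and y₁ ≡ -y₂, so the sum is O.
4A: O + (6, 2) = (6, 2) (identity).
4A = (6, 2).
Next 3B:
Repeated addition: build up to 3B.
2B: tangent at (11, 15): λ = (3·11² + 15)/(2·15) ≡ 4/13. 13⁻¹ ≡ 4 (mod 17), so λ ≡ 4·4 ≡ 16.
  x = λ² - 11 - 11 = 256 - 22 ≡ 13; y = λ·(11 - 13) - 15 ≡ 4. → (13, 4)
3B: (13, 4) + (11, 15). λ = (15 - 4)/(11 - 13) ≡ 11/15 mod 17. 15⁻¹ ≡ 8 (mod 17), so λ ≡ 3.
  x = λ² - 13 - 11 = 9 - 24 ≡ 2; y = λ·(13 - 2) - 4 ≡ 12. → (2, 12)
3B = (2, 12).
Finally 4A + 3B:
(6, 2) + (2, 12). λ = (12 - 2)/(2 - 6) ≡ 10/13 mod 17. 13⁻¹ ≡ 4 (mod 17) since 13·4 = 52 ≡ 1, so λ ≡ 6.
  x = λ² - 6 - 2 = 36 - 8 ≡ 11; y = λ·(6 - 11) - 2 ≡ 2. → (11, 2)

(11, 2)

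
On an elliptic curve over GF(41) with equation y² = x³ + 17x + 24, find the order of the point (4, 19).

2P: tangent at (4, 19): λ = (3·4² + 17)/(2·19) ≡ 24/38. 38⁻¹ ≡ 27 (mod 41) since 38·27 = 1026 ≡ 1, so λ ≡ 24·27 ≡ 33.
  x = λ² - 4 - 4 = 1089 - 8 ≡ 15; y = λ·(4 - 15) - 19 ≡ 28. → (15, 28)
3P: (15, 28) + (4, 19). λ = (19 - 28)/(4 - 15) ≡ 32/30 mod 41. 30⁻¹ ≡ 26 (mod 41) since 30·26 = 780 ≡ 1, so λ ≡ 12.
  x = λ² - 15 - 4 = 144 - 19 ≡ 2; y = λ·(15 - 2) - 28 ≡ 5. → (2, 5)
4P: (2, 5) + (4, 19). λ = (19 - 5)/(4 - 2) ≡ 14/2 mod 41. 2⁻¹ ≡ 21 (mod 41) since 2·21 = 42 ≡ 1, so λ ≡ 7.
  x = λ² - 2 - 4 = 49 - 6 ≡ 2; y = λ·(2 - 2) - 5 ≡ 36. → (2, 36)
5P: (2, 36) + (4, 19). λ = (19 - 36)/(4 - 2) ≡ 24/2 mod 41. 2⁻¹ ≡ 21 (mod 41) since 2·21 = 42 ≡ 1, so λ ≡ 12.
  x = λ² - 2 - 4 = 144 - 6 ≡ 15; y = λ·(2 - 15) - 36 ≡ 13. → (15, 13)
6P: (15, 13) + (4, 19). λ = (19 - 13)/(4 - 15) ≡ 6/30 mod 41. 30⁻¹ ≡ 26 (mod 41), so λ ≡ 33.
  x = λ² - 15 - 4 = 1089 - 19 ≡ 4; y = λ·(15 - 4) - 13 ≡ 22. → (4, 22)
7P: (4, 22) + (4, 19): same x and y₁ ≡ -y₂, so the sum is the point at infinity.
7P = the point at infinity, so the order is 7.

7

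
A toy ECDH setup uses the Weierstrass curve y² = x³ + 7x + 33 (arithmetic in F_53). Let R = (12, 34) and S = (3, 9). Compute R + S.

(12, 34) + (3, 9). λ = (9 - 34)/(3 - 12) ≡ 28/44 mod 53. 44⁻¹ ≡ 47 (mod 53), so λ ≡ 44.
  x = λ² - 12 - 3 = 1936 - 15 ≡ 13; y = λ·(12 - 13) - 34 ≡ 28. → (13, 28)

(13, 28)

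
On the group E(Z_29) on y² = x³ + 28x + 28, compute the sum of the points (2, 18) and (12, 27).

(2, 18) + (12, 27). λ = (27 - 18)/(12 - 2) ≡ 9/10 mod 29. 10⁻¹ ≡ 3 (mod 29), so λ ≡ 27.
  x = λ² - 2 - 12 = 729 - 14 ≡ 19; y = λ·(2 - 19) - 18 ≡ 16. → (19, 16)

(19, 16)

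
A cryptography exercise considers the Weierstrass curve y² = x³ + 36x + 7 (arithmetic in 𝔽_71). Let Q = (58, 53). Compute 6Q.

Double-and-add on 6 = (110)₂. Start with Q = (58, 53) for the leading 1-bit.
double: tangent at (58, 53): λ = (3·58² + 36)/(2·53) ≡ 46/35. 35⁻¹ ≡ 69 (mod 71), so λ ≡ 46·69 ≡ 50.
  x = λ² - 58 - 58 = 2500 - 116 ≡ 41; y = λ·(58 - 41) - 53 ≡ 16. → (41, 16)
add Q: (41, 16) + (58, 53). λ = (53 - 16)/(58 - 41) ≡ 37/17 mod 71. 17⁻¹ ≡ 46 (mod 71), so λ ≡ 69.
  x = λ² - 41 - 58 = 4761 - 99 ≡ 47; y = λ·(41 - 47) - 16 ≡ 67. → (47, 67)
double: tangent at (47, 67): λ = (3·47² + 36)/(2·67) ≡ 60/63. 63⁻¹ ≡ 62 (mod 71) since 63·62 = 3906 ≡ 1, so λ ≡ 60·62 ≡ 28.
  x = λ² - 47 - 47 = 784 - 94 ≡ 51; y = λ·(47 - 51) - 67 ≡ 34. → (51, 34)

(51, 34)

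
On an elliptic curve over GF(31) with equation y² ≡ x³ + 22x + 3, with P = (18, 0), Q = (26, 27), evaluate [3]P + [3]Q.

(26, 27)

First 3P:
Repeated addition: build up to 3P.
2P: (18, 0) + (18, 0): same x and y₁ ≡ -y₂, so the sum is O.
3P: O + (18, 0) = (18, 0) (identity).
3P = (18, 0).
Next 3Q:
Repeated addition: build up to 3Q.
2Q: tangent at (26, 27): λ = (3·26² + 22)/(2·27) ≡ 4/23. 23⁻¹ ≡ 27 (mod 31), so λ ≡ 4·27 ≡ 15.
  x = λ² - 26 - 26 = 225 - 52 ≡ 18; y = λ·(26 - 18) - 27 ≡ 0. → (18, 0)
3Q: (18, 0) + (26, 27). λ = (27 - 0)/(26 - 18) ≡ 27/8 mod 31. 8⁻¹ ≡ 4 (mod 31), so λ ≡ 15.
  x = λ² - 18 - 26 = 225 - 44 ≡ 26; y = λ·(18 - 26) - 0 ≡ 4. → (26, 4)
3Q = (26, 4).
Finally 3P + 3Q:
(18, 0) + (26, 4). λ = (4 - 0)/(26 - 18) ≡ 4/8 mod 31. 8⁻¹ ≡ 4 (mod 31), so λ ≡ 16.
  x = λ² - 18 - 26 = 256 - 44 ≡ 26; y = λ·(18 - 26) - 0 ≡ 27. → (26, 27)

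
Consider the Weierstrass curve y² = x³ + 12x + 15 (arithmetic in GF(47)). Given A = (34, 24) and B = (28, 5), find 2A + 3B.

First 2A:
Repeated addition: build up to 2A.
2A: tangent at (34, 24): λ = (3·34² + 12)/(2·24) ≡ 2/1. 1⁻¹ ≡ 1 (mod 47), so λ ≡ 2·1 ≡ 2.
  x = λ² - 34 - 34 = 4 - 68 ≡ 30; y = λ·(34 - 30) - 24 ≡ 31. → (30, 31)
2A = (30, 31).
Next 3B:
Repeated addition: build up to 3B.
2B: tangent at (28, 5): λ = (3·28² + 12)/(2·5) ≡ 14/10. 10⁻¹ ≡ 33 (mod 47) since 10·33 = 330 ≡ 1, so λ ≡ 14·33 ≡ 39.
  x = λ² - 28 - 28 = 1521 - 56 ≡ 8; y = λ·(28 - 8) - 5 ≡ 23. → (8, 23)
3B: (8, 23) + (28, 5). λ = (5 - 23)/(28 - 8) ≡ 29/20 mod 47. 20⁻¹ ≡ 40 (mod 47), so λ ≡ 32.
  x = λ² - 8 - 28 = 1024 - 36 ≡ 1; y = λ·(8 - 1) - 23 ≡ 13. → (1, 13)
3B = (1, 13).
Finally 2A + 3B:
(30, 31) + (1, 13). λ = (13 - 31)/(1 - 30) ≡ 29/18 mod 47. 18⁻¹ ≡ 34 (mod 47) since 18·34 = 612 ≡ 1, so λ ≡ 46.
  x = λ² - 30 - 1 = 2116 - 31 ≡ 17; y = λ·(30 - 17) - 31 ≡ 3. → (17, 3)

(17, 3)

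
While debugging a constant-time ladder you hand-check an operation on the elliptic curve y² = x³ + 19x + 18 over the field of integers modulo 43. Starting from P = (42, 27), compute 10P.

O

Repeated addition: build up to 10P.
2P: tangent at (42, 27): λ = (3·42² + 19)/(2·27) ≡ 22/11. 11⁻¹ ≡ 4 (mod 43), so λ ≡ 22·4 ≡ 2.
  x = λ² - 42 - 42 = 4 - 84 ≡ 6; y = λ·(42 - 6) - 27 ≡ 2. → (6, 2)
3P: (6, 2) + (42, 27). λ = (27 - 2)/(42 - 6) ≡ 25/36 mod 43. 36⁻¹ ≡ 6 (mod 43), so λ ≡ 21.
  x = λ² - 6 - 42 = 441 - 48 ≡ 6; y = λ·(6 - 6) - 2 ≡ 41. → (6, 41)
4P: (6, 41) + (42, 27). λ = (27 - 41)/(42 - 6) ≡ 29/36 mod 43. 36⁻¹ ≡ 6 (mod 43), so λ ≡ 2.
  x = λ² - 6 - 42 = 4 - 48 ≡ 42; y = λ·(6 - 42) - 41 ≡ 16. → (42, 16)
5P: (42, 16) + (42, 27): same x and y₁ ≡ -y₂, so the sum is O.
6P: O + (42, 27) = (42, 27) (identity).
7P: tangent at (42, 27): λ = (3·42² + 19)/(2·27) ≡ 22/11. 11⁻¹ ≡ 4 (mod 43), so λ ≡ 22·4 ≡ 2.
  x = λ² - 42 - 42 = 4 - 84 ≡ 6; y = λ·(42 - 6) - 27 ≡ 2. → (6, 2)
8P: (6, 2) + (42, 27). λ = (27 - 2)/(42 - 6) ≡ 25/36 mod 43. 36⁻¹ ≡ 6 (mod 43), so λ ≡ 21.
  x = λ² - 6 - 42 = 441 - 48 ≡ 6; y = λ·(6 - 6) - 2 ≡ 41. → (6, 41)
9P: (6, 41) + (42, 27). λ = (27 - 41)/(42 - 6) ≡ 29/36 mod 43. 36⁻¹ ≡ 6 (mod 43) since 36·6 = 216 ≡ 1, so λ ≡ 2.
  x = λ² - 6 - 42 = 4 - 48 ≡ 42; y = λ·(6 - 42) - 41 ≡ 16. → (42, 16)
10P: (42, 16) + (42, 27): same x and y₁ ≡ -y₂, so the sum is O.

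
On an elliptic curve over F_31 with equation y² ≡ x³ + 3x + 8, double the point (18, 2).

(15, 24)

tangent at (18, 2): λ = (3·18² + 3)/(2·2) ≡ 14/4. 4⁻¹ ≡ 8 (mod 31) since 4·8 = 32 ≡ 1, so λ ≡ 14·8 ≡ 19.
  x = λ² - 18 - 18 = 361 - 36 ≡ 15; y = λ·(18 - 15) - 2 ≡ 24. → (15, 24)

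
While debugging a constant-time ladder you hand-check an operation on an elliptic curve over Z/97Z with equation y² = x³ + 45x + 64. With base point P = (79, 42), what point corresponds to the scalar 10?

Repeated addition: build up to 10P.
2P: tangent at (79, 42): λ = (3·79² + 45)/(2·42) ≡ 47/84. 84⁻¹ ≡ 82 (mod 97), so λ ≡ 47·82 ≡ 71.
  x = λ² - 79 - 79 = 5041 - 158 ≡ 33; y = λ·(79 - 33) - 42 ≡ 23. → (33, 23)
3P: (33, 23) + (79, 42). λ = (42 - 23)/(79 - 33) ≡ 19/46 mod 97. 46⁻¹ ≡ 19 (mod 97) since 46·19 = 874 ≡ 1, so λ ≡ 70.
  x = λ² - 33 - 79 = 4900 - 112 ≡ 35; y = λ·(33 - 35) - 23 ≡ 31. → (35, 31)
4P: (35, 31) + (79, 42). λ = (42 - 31)/(79 - 35) ≡ 11/44 mod 97. 44⁻¹ ≡ 86 (mod 97) since 44·86 = 3784 ≡ 1, so λ ≡ 73.
  x = λ² - 35 - 79 = 5329 - 114 ≡ 74; y = λ·(35 - 74) - 31 ≡ 32. → (74, 32)
5P: (74, 32) + (79, 42). λ = (42 - 32)/(79 - 74) ≡ 10/5 mod 97. 5⁻¹ ≡ 39 (mod 97) since 5·39 = 195 ≡ 1, so λ ≡ 2.
  x = λ² - 74 - 79 = 4 - 153 ≡ 45; y = λ·(74 - 45) - 32 ≡ 26. → (45, 26)
6P: (45, 26) + (79, 42). λ = (42 - 26)/(79 - 45) ≡ 16/34 mod 97. 34⁻¹ ≡ 20 (mod 97) since 34·20 = 680 ≡ 1, so λ ≡ 29.
  x = λ² - 45 - 79 = 841 - 124 ≡ 38; y = λ·(45 - 38) - 26 ≡ 80. → (38, 80)
7P: (38, 80) + (79, 42). λ = (42 - 80)/(79 - 38) ≡ 59/41 mod 97. 41⁻¹ ≡ 71 (mod 97) since 41·71 = 2911 ≡ 1, so λ ≡ 18.
  x = λ² - 38 - 79 = 324 - 117 ≡ 13; y = λ·(38 - 13) - 80 ≡ 79. → (13, 79)
8P: (13, 79) + (79, 42). λ = (42 - 79)/(79 - 13) ≡ 60/66 mod 97. 66⁻¹ ≡ 25 (mod 97) since 66·25 = 1650 ≡ 1, so λ ≡ 45.
  x = λ² - 13 - 79 = 2025 - 92 ≡ 90; y = λ·(13 - 90) - 79 ≡ 45. → (90, 45)
9P: (90, 45) + (79, 42). λ = (42 - 45)/(79 - 90) ≡ 94/86 mod 97. 86⁻¹ ≡ 44 (mod 97), so λ ≡ 62.
  x = λ² - 90 - 79 = 3844 - 169 ≡ 86; y = λ·(90 - 86) - 45 ≡ 9. → (86, 9)
10P: (86, 9) + (79, 42). λ = (42 - 9)/(79 - 86) ≡ 33/90 mod 97. 90⁻¹ ≡ 83 (mod 97), so λ ≡ 23.
  x = λ² - 86 - 79 = 529 - 165 ≡ 73; y = λ·(86 - 73) - 9 ≡ 96. → (73, 96)

(73, 96)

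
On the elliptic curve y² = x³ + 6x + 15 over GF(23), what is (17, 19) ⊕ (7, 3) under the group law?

(17, 19) + (7, 3). λ = (3 - 19)/(7 - 17) ≡ 7/13 mod 23. 13⁻¹ ≡ 16 (mod 23) since 13·16 = 208 ≡ 1, so λ ≡ 20.
  x = λ² - 17 - 7 = 400 - 24 ≡ 8; y = λ·(17 - 8) - 19 ≡ 0. → (8, 0)

(8, 0)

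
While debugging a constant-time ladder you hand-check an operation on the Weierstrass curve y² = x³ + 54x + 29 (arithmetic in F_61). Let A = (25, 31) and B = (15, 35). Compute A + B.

(25, 31) + (15, 35). λ = (35 - 31)/(15 - 25) ≡ 4/51 mod 61. 51⁻¹ ≡ 6 (mod 61), so λ ≡ 24.
  x = λ² - 25 - 15 = 576 - 40 ≡ 48; y = λ·(25 - 48) - 31 ≡ 27. → (48, 27)

(48, 27)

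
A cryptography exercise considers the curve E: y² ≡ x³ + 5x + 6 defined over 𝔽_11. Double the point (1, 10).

tangent at (1, 10): λ = (3·1² + 5)/(2·10) ≡ 8/9. 9⁻¹ ≡ 5 (mod 11), so λ ≡ 8·5 ≡ 7.
  x = λ² - 1 - 1 = 49 - 2 ≡ 3; y = λ·(1 - 3) - 10 ≡ 9. → (3, 9)

(3, 9)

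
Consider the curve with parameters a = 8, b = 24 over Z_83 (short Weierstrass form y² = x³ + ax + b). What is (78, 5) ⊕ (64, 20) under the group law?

(78, 5) + (64, 20). λ = (20 - 5)/(64 - 78) ≡ 15/69 mod 83. 69⁻¹ ≡ 77 (mod 83) since 69·77 = 5313 ≡ 1, so λ ≡ 76.
  x = λ² - 78 - 64 = 5776 - 142 ≡ 73; y = λ·(78 - 73) - 5 ≡ 43. → (73, 43)

(73, 43)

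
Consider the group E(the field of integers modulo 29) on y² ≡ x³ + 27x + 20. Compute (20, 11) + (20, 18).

O

The two points share x = 20 and their y-coordinates satisfy 11 + 18 ≡ 0 (mod 29), so they are inverses. Their sum is the point at infinity.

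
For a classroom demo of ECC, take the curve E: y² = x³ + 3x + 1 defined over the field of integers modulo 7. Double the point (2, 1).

(5, 1)

tangent at (2, 1): λ = (3·2² + 3)/(2·1) ≡ 1/2. 2⁻¹ ≡ 4 (mod 7) since 2·4 = 8 ≡ 1, so λ ≡ 1·4 ≡ 4.
  x = λ² - 2 - 2 = 16 - 4 ≡ 5; y = λ·(2 - 5) - 1 ≡ 1. → (5, 1)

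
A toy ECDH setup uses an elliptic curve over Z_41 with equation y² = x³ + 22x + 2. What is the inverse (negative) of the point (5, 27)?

-(5, 27) = (5, -27 mod 41) = (5, 14).

(5, 14)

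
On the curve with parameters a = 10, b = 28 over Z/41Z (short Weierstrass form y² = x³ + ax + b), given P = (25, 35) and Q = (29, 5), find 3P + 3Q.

(10, 29)

First 3P:
Repeated addition: build up to 3P.
2P: tangent at (25, 35): λ = (3·25² + 10)/(2·35) ≡ 40/29. 29⁻¹ ≡ 17 (mod 41), so λ ≡ 40·17 ≡ 24.
  x = λ² - 25 - 25 = 576 - 50 ≡ 34; y = λ·(25 - 34) - 35 ≡ 36. → (34, 36)
3P: (34, 36) + (25, 35). λ = (35 - 36)/(25 - 34) ≡ 40/32 mod 41. 32⁻¹ ≡ 9 (mod 41), so λ ≡ 32.
  x = λ² - 34 - 25 = 1024 - 59 ≡ 22; y = λ·(34 - 22) - 36 ≡ 20. → (22, 20)
3P = (22, 20).
Next 3Q:
Repeated addition: build up to 3Q.
2Q: tangent at (29, 5): λ = (3·29² + 10)/(2·5) ≡ 32/10. 10⁻¹ ≡ 37 (mod 41) since 10·37 = 370 ≡ 1, so λ ≡ 32·37 ≡ 36.
  x = λ² - 29 - 29 = 1296 - 58 ≡ 8; y = λ·(29 - 8) - 5 ≡ 13. → (8, 13)
3Q: (8, 13) + (29, 5). λ = (5 - 13)/(29 - 8) ≡ 33/21 mod 41. 21⁻¹ ≡ 2 (mod 41), so λ ≡ 25.
  x = λ² - 8 - 29 = 625 - 37 ≡ 14; y = λ·(8 - 14) - 13 ≡ 1. → (14, 1)
3Q = (14, 1).
Finally 3P + 3Q:
(22, 20) + (14, 1). λ = (1 - 20)/(14 - 22) ≡ 22/33 mod 41. 33⁻¹ ≡ 5 (mod 41) since 33·5 = 165 ≡ 1, so λ ≡ 28.
  x = λ² - 22 - 14 = 784 - 36 ≡ 10; y = λ·(22 - 10) - 20 ≡ 29. → (10, 29)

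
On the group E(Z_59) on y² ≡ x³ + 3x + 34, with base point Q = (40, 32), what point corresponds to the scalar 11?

(42, 12)

Double-and-add on 11 = (1011)₂. Start with Q = (40, 32) for the leading 1-bit.
double: tangent at (40, 32): λ = (3·40² + 3)/(2·32) ≡ 24/5. 5⁻¹ ≡ 12 (mod 59) since 5·12 = 60 ≡ 1, so λ ≡ 24·12 ≡ 52.
  x = λ² - 40 - 40 = 2704 - 80 ≡ 28; y = λ·(40 - 28) - 32 ≡ 2. → (28, 2)
double: tangent at (28, 2): λ = (3·28² + 3)/(2·2) ≡ 54/4. 4⁻¹ ≡ 15 (mod 59) since 4·15 = 60 ≡ 1, so λ ≡ 54·15 ≡ 43.
  x = λ² - 28 - 28 = 1849 - 56 ≡ 23; y = λ·(28 - 23) - 2 ≡ 36. → (23, 36)
add Q: (23, 36) + (40, 32). λ = (32 - 36)/(40 - 23) ≡ 55/17 mod 59. 17⁻¹ ≡ 7 (mod 59), so λ ≡ 31.
  x = λ² - 23 - 40 = 961 - 63 ≡ 13; y = λ·(23 - 13) - 36 ≡ 38. → (13, 38)
double: tangent at (13, 38): λ = (3·13² + 3)/(2·38) ≡ 38/17. 17⁻¹ ≡ 7 (mod 59) since 17·7 = 119 ≡ 1, so λ ≡ 38·7 ≡ 30.
  x = λ² - 13 - 13 = 900 - 26 ≡ 48; y = λ·(13 - 48) - 38 ≡ 33. → (48, 33)
add Q: (48, 33) + (40, 32). λ = (32 - 33)/(40 - 48) ≡ 58/51 mod 59. 51⁻¹ ≡ 22 (mod 59) since 51·22 = 1122 ≡ 1, so λ ≡ 37.
  x = λ² - 48 - 40 = 1369 - 88 ≡ 42; y = λ·(48 - 42) - 33 ≡ 12. → (42, 12)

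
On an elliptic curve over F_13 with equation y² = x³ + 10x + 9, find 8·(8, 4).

Write P = (8, 4).
Double-and-add on 8 = (1000)₂. Start with P = (8, 4) for the leading 1-bit.
double: tangent at (8, 4): λ = (3·8² + 10)/(2·4) ≡ 7/8. 8⁻¹ ≡ 5 (mod 13) since 8·5 = 40 ≡ 1, so λ ≡ 7·5 ≡ 9.
  x = λ² - 8 - 8 = 81 - 16 ≡ 0; y = λ·(8 - 0) - 4 ≡ 3. → (0, 3)
double: tangent at (0, 3): λ = (3·0² + 10)/(2·3) ≡ 10/6. 6⁻¹ ≡ 11 (mod 13) since 6·11 = 66 ≡ 1, so λ ≡ 10·11 ≡ 6.
  x = λ² - 0 - 0 = 36 - 0 ≡ 10; y = λ·(0 - 10) - 3 ≡ 2. → (10, 2)
double: tangent at (10, 2): λ = (3·10² + 10)/(2·2) ≡ 11/4. 4⁻¹ ≡ 10 (mod 13) since 4·10 = 40 ≡ 1, so λ ≡ 11·10 ≡ 6.
  x = λ² - 10 - 10 = 36 - 20 ≡ 3; y = λ·(10 - 3) - 2 ≡ 1. → (3, 1)

(3, 1)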